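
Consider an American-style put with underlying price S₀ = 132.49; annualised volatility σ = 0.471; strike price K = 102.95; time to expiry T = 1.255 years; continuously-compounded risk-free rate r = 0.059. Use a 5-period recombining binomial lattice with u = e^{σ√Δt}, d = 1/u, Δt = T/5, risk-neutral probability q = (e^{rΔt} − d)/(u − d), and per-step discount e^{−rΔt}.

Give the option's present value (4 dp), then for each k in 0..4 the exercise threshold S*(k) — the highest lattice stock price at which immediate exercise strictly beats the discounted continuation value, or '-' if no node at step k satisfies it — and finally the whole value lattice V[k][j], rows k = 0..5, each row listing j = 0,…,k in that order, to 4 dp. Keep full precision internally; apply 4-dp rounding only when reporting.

price = 9.2668
boundary = - - - 65.2741 82.6460
tree:
9.2668
15.2798 2.8491
24.4912 5.4828 0.0000
37.6759 10.5509 0.0000 0.0000
51.3962 20.3040 0.0000 0.0000 0.0000
62.2326 37.6759 0.0000 0.0000 0.0000 0.0000

Δt=0.25100  u=1.26614  d=0.78980  q=0.47260  discount=0.98530
step 5 (expiry): payoffs max(K−S,0) = 62.2326 37.6759 0.0000 0.0000 0.0000 0.0000
step 4: (k=4,j=0): S=51.5538, (K−S)⁺=51.3962, hold=49.8829 ⇒ V=51.3962 exercise | (k=4,j=1): S=82.6460, (K−S)⁺=20.3040, hold=19.5782 ⇒ V=20.3040 exercise | (k=4,j=2): S=132.4900, (K−S)⁺=0.0000, hold=0.0000 ⇒ V=0.0000 continue | (k=4,j=3): S=212.3951, (K−S)⁺=0.0000, hold=0.0000 ⇒ V=0.0000 continue | (k=4,j=4): S=340.4912, (K−S)⁺=0.0000, hold=0.0000 ⇒ V=0.0000 continue  boundary S*=82.6460
step 3: (k=3,j=0): S=65.2741, (K−S)⁺=37.6759, hold=36.1625 ⇒ V=37.6759 exercise | (k=3,j=1): S=104.6411, (K−S)⁺=0.0000, hold=10.5509 ⇒ V=10.5509 continue | (k=3,j=2): S=167.7505, (K−S)⁺=0.0000, hold=0.0000 ⇒ V=0.0000 continue | (k=3,j=3): S=268.9213, (K−S)⁺=0.0000, hold=0.0000 ⇒ V=0.0000 continue  boundary S*=65.2741
step 2: (k=2,j=0): S=82.6460, (K−S)⁺=20.3040, hold=24.4912 ⇒ V=24.4912 continue | (k=2,j=1): S=132.4900, (K−S)⁺=0.0000, hold=5.4828 ⇒ V=5.4828 continue | (k=2,j=2): S=212.3951, (K−S)⁺=0.0000, hold=0.0000 ⇒ V=0.0000 continue  boundary S*=-
step 1: (k=1,j=0): S=104.6411, (K−S)⁺=0.0000, hold=15.2798 ⇒ V=15.2798 continue | (k=1,j=1): S=167.7505, (K−S)⁺=0.0000, hold=2.8491 ⇒ V=2.8491 continue  boundary S*=-
step 0: (k=0,j=0): S=132.4900, (K−S)⁺=0.0000, hold=9.2668 ⇒ V=9.2668 continue  boundary S*=-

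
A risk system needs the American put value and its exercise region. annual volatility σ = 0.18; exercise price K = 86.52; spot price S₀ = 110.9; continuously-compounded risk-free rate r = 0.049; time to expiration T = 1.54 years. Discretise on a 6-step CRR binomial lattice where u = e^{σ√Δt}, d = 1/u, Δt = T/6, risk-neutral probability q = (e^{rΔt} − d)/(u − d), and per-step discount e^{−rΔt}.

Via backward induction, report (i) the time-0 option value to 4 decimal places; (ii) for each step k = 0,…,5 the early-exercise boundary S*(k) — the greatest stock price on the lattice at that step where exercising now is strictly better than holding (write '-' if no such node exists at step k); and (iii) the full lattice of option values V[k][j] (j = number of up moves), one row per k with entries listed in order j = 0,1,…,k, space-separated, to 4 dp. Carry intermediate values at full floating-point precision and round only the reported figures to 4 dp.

price = 0.7547
boundary = - - - - - 70.2927
tree:
0.7547
1.4787 0.1714
2.8409 0.3827 0.0000
5.3140 0.8546 0.0000 0.0000
9.5666 1.9083 0.0000 0.0000 0.0000
16.2273 4.2613 0.0000 0.0000 0.0000 0.0000
22.3538 9.5158 0.0000 0.0000 0.0000 0.0000 0.0000

Δt=0.25667  u=1.09548  d=0.91284  q=0.54651  discount=0.98750
step 6 (expiry): payoffs max(K−S,0) = 22.3538 9.5158 0.0000 0.0000 0.0000 0.0000 0.0000
step 5: (k=5,j=0): S=70.2927, (K−S)⁺=16.2273, hold=15.1460 ⇒ V=16.2273 exercise | (k=5,j=1): S=84.3566, (K−S)⁺=2.1634, hold=4.2613 ⇒ V=4.2613 continue | (k=5,j=2): S=101.2342, (K−S)⁺=0.0000, hold=0.0000 ⇒ V=0.0000 continue | (k=5,j=3): S=121.4887, (K−S)⁺=0.0000, hold=0.0000 ⇒ V=0.0000 continue | (k=5,j=4): S=145.7955, (K−S)⁺=0.0000, hold=0.0000 ⇒ V=0.0000 continue | (k=5,j=5): S=174.9656, (K−S)⁺=0.0000, hold=0.0000 ⇒ V=0.0000 continue  boundary S*=70.2927
step 4: (k=4,j=0): S=77.0042, (K−S)⁺=9.5158, hold=9.5666 ⇒ V=9.5666 continue | (k=4,j=1): S=92.4109, (K−S)⁺=0.0000, hold=1.9083 ⇒ V=1.9083 continue | (k=4,j=2): S=110.9000, (K−S)⁺=0.0000, hold=0.0000 ⇒ V=0.0000 continue | (k=4,j=3): S=133.0883, (K−S)⁺=0.0000, hold=0.0000 ⇒ V=0.0000 continue | (k=4,j=4): S=159.7160, (K−S)⁺=0.0000, hold=0.0000 ⇒ V=0.0000 continue  boundary S*=-
step 3: (k=3,j=0): S=84.3566, (K−S)⁺=2.1634, hold=5.3140 ⇒ V=5.3140 continue | (k=3,j=1): S=101.2342, (K−S)⁺=0.0000, hold=0.8546 ⇒ V=0.8546 continue | (k=3,j=2): S=121.4887, (K−S)⁺=0.0000, hold=0.0000 ⇒ V=0.0000 continue | (k=3,j=3): S=145.7955, (K−S)⁺=0.0000, hold=0.0000 ⇒ V=0.0000 continue  boundary S*=-
step 2: (k=2,j=0): S=92.4109, (K−S)⁺=0.0000, hold=2.8409 ⇒ V=2.8409 continue | (k=2,j=1): S=110.9000, (K−S)⁺=0.0000, hold=0.3827 ⇒ V=0.3827 continue | (k=2,j=2): S=133.0883, (K−S)⁺=0.0000, hold=0.0000 ⇒ V=0.0000 continue  boundary S*=-
step 1: (k=1,j=0): S=101.2342, (K−S)⁺=0.0000, hold=1.4787 ⇒ V=1.4787 continue | (k=1,j=1): S=121.4887, (K−S)⁺=0.0000, hold=0.1714 ⇒ V=0.1714 continue  boundary S*=-
step 0: (k=0,j=0): S=110.9000, (K−S)⁺=0.0000, hold=0.7547 ⇒ V=0.7547 continue  boundary S*=-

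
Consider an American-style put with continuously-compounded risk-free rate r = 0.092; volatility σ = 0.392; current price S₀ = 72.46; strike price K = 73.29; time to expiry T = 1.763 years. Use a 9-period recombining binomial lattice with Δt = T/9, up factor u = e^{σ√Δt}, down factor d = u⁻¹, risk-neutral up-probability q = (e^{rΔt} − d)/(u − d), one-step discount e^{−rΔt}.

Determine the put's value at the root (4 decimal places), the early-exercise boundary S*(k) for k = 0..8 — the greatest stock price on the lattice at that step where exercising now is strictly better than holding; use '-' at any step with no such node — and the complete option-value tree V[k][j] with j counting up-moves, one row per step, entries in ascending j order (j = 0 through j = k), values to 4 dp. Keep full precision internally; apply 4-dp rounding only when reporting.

price = 10.9965
boundary = - - - 43.0579 51.2155 43.0579 51.2155 43.0579 51.2155
tree:
10.9965
15.8621 6.6938
22.2386 10.2749 3.4768
30.2321 15.3187 5.7744 1.3836
37.0904 22.0745 9.3461 2.5337 0.3230
42.8563 30.2321 14.6524 4.5589 0.6697 0.0000
47.7038 37.0904 22.0745 8.0130 1.3884 0.0000 0.0000
51.7791 42.8563 30.2321 13.6300 2.8783 0.0000 0.0000 0.0000
55.2054 47.7038 37.0904 22.0745 5.9673 0.0000 0.0000 0.0000 0.0000
58.0859 51.7791 42.8563 30.2321 12.3714 0.0000 0.0000 0.0000 0.0000 0.0000

params: Δt=0.19589 u=1.18946 d=0.84072 q=0.50888 e^(-rΔt)=0.98214
t_9 payoffs: 58.0859 51.7791 42.8563 30.2321 12.3714 0.0000 0.0000 0.0000 0.0000 0.0000
t_8: node(8,0) S=18.0846 payoff=55.2054 vs cont=53.8964 → 55.2054 [stop]  node(8,1) S=25.5862 payoff=47.7038 vs cont=46.3948 → 47.7038 [stop]  node(8,2) S=36.1996 payoff=37.0904 vs cont=35.7814 → 37.0904 [stop]  node(8,3) S=51.2155 payoff=22.0745 vs cont=20.7656 → 22.0745 [stop]  node(8,4) S=72.4600 payoff=0.8300 vs cont=5.9673 → 5.9673 [wait]  node(8,5) S=102.5169 payoff=0.0000 vs cont=0.0000 → 0.0000 [wait]  node(8,6) S=145.0417 payoff=0.0000 vs cont=0.0000 → 0.0000 [wait]  node(8,7) S=205.2060 payoff=0.0000 vs cont=0.0000 → 0.0000 [wait]  node(8,8) S=290.3269 payoff=0.0000 vs cont=0.0000 → 0.0000 [wait]  ⇒ S*(8)=51.2155
t_7: node(7,0) S=21.5109 payoff=51.7791 vs cont=50.4701 → 51.7791 [stop]  node(7,1) S=30.4337 payoff=42.8563 vs cont=41.5473 → 42.8563 [stop]  node(7,2) S=43.0579 payoff=30.2321 vs cont=28.9232 → 30.2321 [stop]  node(7,3) S=60.9186 payoff=12.3714 vs cont=13.6300 → 13.6300 [wait]  node(7,4) S=86.1880 payoff=0.0000 vs cont=2.8783 → 2.8783 [wait]  node(7,5) S=121.9394 payoff=0.0000 vs cont=0.0000 → 0.0000 [wait]  node(7,6) S=172.5208 payoff=0.0000 vs cont=0.0000 → 0.0000 [wait]  node(7,7) S=244.0836 payoff=0.0000 vs cont=0.0000 → 0.0000 [wait]  ⇒ S*(7)=43.0579
t_6: node(6,0) S=25.5862 payoff=47.7038 vs cont=46.3948 → 47.7038 [stop]  node(6,1) S=36.1996 payoff=37.0904 vs cont=35.7814 → 37.0904 [stop]  node(6,2) S=51.2155 payoff=22.0745 vs cont=21.3946 → 22.0745 [stop]  node(6,3) S=72.4600 payoff=0.8300 vs cont=8.0130 → 8.0130 [wait]  node(6,4) S=102.5169 payoff=0.0000 vs cont=1.3884 → 1.3884 [wait]  node(6,5) S=145.0417 payoff=0.0000 vs cont=0.0000 → 0.0000 [wait]  node(6,6) S=205.2060 payoff=0.0000 vs cont=0.0000 → 0.0000 [wait]  ⇒ S*(6)=51.2155
t_5: node(5,0) S=30.4337 payoff=42.8563 vs cont=41.5473 → 42.8563 [stop]  node(5,1) S=43.0579 payoff=30.2321 vs cont=28.9232 → 30.2321 [stop]  node(5,2) S=60.9186 payoff=12.3714 vs cont=14.6524 → 14.6524 [wait]  node(5,3) S=86.1880 payoff=0.0000 vs cont=4.5589 → 4.5589 [wait]  node(5,4) S=121.9394 payoff=0.0000 vs cont=0.6697 → 0.6697 [wait]  node(5,5) S=172.5208 payoff=0.0000 vs cont=0.0000 → 0.0000 [wait]  ⇒ S*(5)=43.0579
t_4: node(4,0) S=36.1996 payoff=37.0904 vs cont=35.7814 → 37.0904 [stop]  node(4,1) S=51.2155 payoff=22.0745 vs cont=21.9056 → 22.0745 [stop]  node(4,2) S=72.4600 payoff=0.8300 vs cont=9.3461 → 9.3461 [wait]  node(4,3) S=102.5169 payoff=0.0000 vs cont=2.5337 → 2.5337 [wait]  node(4,4) S=145.0417 payoff=0.0000 vs cont=0.3230 → 0.3230 [wait]  ⇒ S*(4)=51.2155
t_3: node(3,0) S=43.0579 payoff=30.2321 vs cont=28.9232 → 30.2321 [stop]  node(3,1) S=60.9186 payoff=12.3714 vs cont=15.3187 → 15.3187 [wait]  node(3,2) S=86.1880 payoff=0.0000 vs cont=5.7744 → 5.7744 [wait]  node(3,3) S=121.9394 payoff=0.0000 vs cont=1.3836 → 1.3836 [wait]  ⇒ S*(3)=43.0579
t_2: node(2,0) S=51.2155 payoff=22.0745 vs cont=22.2386 → 22.2386 [wait]  node(2,1) S=72.4600 payoff=0.8300 vs cont=10.2749 → 10.2749 [wait]  node(2,2) S=102.5169 payoff=0.0000 vs cont=3.4768 → 3.4768 [wait]  ⇒ S*(2)=-
t_1: node(1,0) S=60.9186 payoff=12.3714 vs cont=15.8621 → 15.8621 [wait]  node(1,1) S=86.1880 payoff=0.0000 vs cont=6.6938 → 6.6938 [wait]  ⇒ S*(1)=-
t_0: node(0,0) S=72.4600 payoff=0.8300 vs cont=10.9965 → 10.9965 [wait]  ⇒ S*(0)=-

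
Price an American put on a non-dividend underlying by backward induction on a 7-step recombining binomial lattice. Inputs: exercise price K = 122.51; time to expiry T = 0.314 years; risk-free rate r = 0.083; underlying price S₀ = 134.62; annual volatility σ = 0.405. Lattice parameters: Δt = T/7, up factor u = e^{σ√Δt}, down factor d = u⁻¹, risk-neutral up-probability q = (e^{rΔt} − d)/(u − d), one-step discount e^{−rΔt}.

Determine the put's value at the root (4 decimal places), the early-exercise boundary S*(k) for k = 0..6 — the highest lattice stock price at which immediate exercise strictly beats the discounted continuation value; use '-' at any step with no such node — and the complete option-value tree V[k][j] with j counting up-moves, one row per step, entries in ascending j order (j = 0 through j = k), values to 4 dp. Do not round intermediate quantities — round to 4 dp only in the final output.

params: Δt=0.04486 u=1.08956 d=0.91780 q=0.50029 e^(-rΔt)=0.99628
t_7 payoffs: 48.6614 34.8408 18.4336 0.0000 0.0000 0.0000 0.0000 0.0000
t_6: node(6,0) S=80.4627 payoff=42.0473 vs cont=41.5920 → 42.0473 [stop]  node(6,1) S=95.5212 payoff=26.9888 vs cont=26.5335 → 26.9888 [stop]  node(6,2) S=113.3978 payoff=9.1122 vs cont=9.1773 → 9.1773 [wait]  node(6,3) S=134.6200 payoff=0.0000 vs cont=0.0000 → 0.0000 [wait]  node(6,4) S=159.8139 payoff=0.0000 vs cont=0.0000 → 0.0000 [wait]  node(6,5) S=189.7228 payoff=0.0000 vs cont=0.0000 → 0.0000 [wait]  node(6,6) S=225.2291 payoff=0.0000 vs cont=0.0000 → 0.0000 [wait]  ⇒ S*(6)=95.5212
t_5: node(5,0) S=87.6692 payoff=34.8408 vs cont=34.3855 → 34.8408 [stop]  node(5,1) S=104.0764 payoff=18.4336 vs cont=18.0108 → 18.4336 [stop]  node(5,2) S=123.5541 payoff=0.0000 vs cont=4.5690 → 4.5690 [wait]  node(5,3) S=146.6770 payoff=0.0000 vs cont=0.0000 → 0.0000 [wait]  node(5,4) S=174.1274 payoff=0.0000 vs cont=0.0000 → 0.0000 [wait]  node(5,5) S=206.7150 payoff=0.0000 vs cont=0.0000 → 0.0000 [wait]  ⇒ S*(5)=104.0764
t_4: node(4,0) S=95.5212 payoff=26.9888 vs cont=26.5335 → 26.9888 [stop]  node(4,1) S=113.3978 payoff=9.1122 vs cont=11.4546 → 11.4546 [wait]  node(4,2) S=134.6200 payoff=0.0000 vs cont=2.2747 → 2.2747 [wait]  node(4,3) S=159.8139 payoff=0.0000 vs cont=0.0000 → 0.0000 [wait]  node(4,4) S=189.7228 payoff=0.0000 vs cont=0.0000 → 0.0000 [wait]  ⇒ S*(4)=95.5212
t_3: node(3,0) S=104.0764 payoff=18.4336 vs cont=19.1459 → 19.1459 [wait]  node(3,1) S=123.5541 payoff=0.0000 vs cont=6.8366 → 6.8366 [wait]  node(3,2) S=146.6770 payoff=0.0000 vs cont=1.1325 → 1.1325 [wait]  node(3,3) S=174.1274 payoff=0.0000 vs cont=0.0000 → 0.0000 [wait]  ⇒ S*(3)=-
t_2: node(2,0) S=113.3978 payoff=9.1122 vs cont=12.9394 → 12.9394 [wait]  node(2,1) S=134.6200 payoff=0.0000 vs cont=3.9681 → 3.9681 [wait]  node(2,2) S=159.8139 payoff=0.0000 vs cont=0.5638 → 0.5638 [wait]  ⇒ S*(2)=-
t_1: node(1,0) S=123.5541 payoff=0.0000 vs cont=8.4198 → 8.4198 [wait]  node(1,1) S=146.6770 payoff=0.0000 vs cont=2.2566 → 2.2566 [wait]  ⇒ S*(1)=-
t_0: node(0,0) S=134.6200 payoff=0.0000 vs cont=5.3166 → 5.3166 [wait]  ⇒ S*(0)=-

price = 5.3166
boundary = - - - - 95.5212 104.0764 95.5212
tree:
5.3166
8.4198 2.2566
12.9394 3.9681 0.5638
19.1459 6.8366 1.1325 0.0000
26.9888 11.4546 2.2747 0.0000 0.0000
34.8408 18.4336 4.5690 0.0000 0.0000 0.0000
42.0473 26.9888 9.1773 0.0000 0.0000 0.0000 0.0000
48.6614 34.8408 18.4336 0.0000 0.0000 0.0000 0.0000 0.0000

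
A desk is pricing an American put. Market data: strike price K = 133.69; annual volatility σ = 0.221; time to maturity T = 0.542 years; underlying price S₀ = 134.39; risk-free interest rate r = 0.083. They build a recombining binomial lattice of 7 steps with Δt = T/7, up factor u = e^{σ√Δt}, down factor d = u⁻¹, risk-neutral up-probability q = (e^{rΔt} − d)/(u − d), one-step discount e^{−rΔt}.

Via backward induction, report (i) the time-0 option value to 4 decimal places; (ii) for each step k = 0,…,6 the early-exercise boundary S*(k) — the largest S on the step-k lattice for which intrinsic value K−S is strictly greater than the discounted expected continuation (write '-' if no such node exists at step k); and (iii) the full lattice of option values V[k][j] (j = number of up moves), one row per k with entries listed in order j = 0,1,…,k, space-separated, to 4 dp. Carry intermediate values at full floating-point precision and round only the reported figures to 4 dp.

price = 6.3827
boundary = - - - 111.7495 118.8373 111.7495 118.8373
tree:
6.3827
9.9892 3.3499
15.1038 5.6997 1.3643
21.9405 9.3910 2.5858 0.3276
28.6056 14.8527 4.7951 0.7121 0.0000
34.8731 21.9405 8.6281 1.5480 0.0000 0.0000
40.7668 28.6056 14.8527 3.3652 0.0000 0.0000 0.0000
46.3090 34.8731 21.9405 7.3154 0.0000 0.0000 0.0000 0.0000

params: Δt=0.07743 u=1.06343 d=0.94036 q=0.53702 e^(-rΔt)=0.99359
t_7 payoffs: 46.3090 34.8731 21.9405 7.3154 0.0000 0.0000 0.0000 0.0000
t_6: node(6,0) S=92.9232 payoff=40.7668 vs cont=39.9104 → 40.7668 [stop]  node(6,1) S=105.0844 payoff=28.6056 vs cont=27.7491 → 28.6056 [stop]  node(6,2) S=118.8373 payoff=14.8527 vs cont=13.9963 → 14.8527 [stop]  node(6,3) S=134.3900 payoff=0.0000 vs cont=3.3652 → 3.3652 [wait]  node(6,4) S=151.9782 payoff=0.0000 vs cont=0.0000 → 0.0000 [wait]  node(6,5) S=171.8682 payoff=0.0000 vs cont=0.0000 → 0.0000 [wait]  node(6,6) S=194.3613 payoff=0.0000 vs cont=0.0000 → 0.0000 [wait]  ⇒ S*(6)=118.8373
t_5: node(5,0) S=98.8169 payoff=34.8731 vs cont=34.0167 → 34.8731 [stop]  node(5,1) S=111.7495 payoff=21.9405 vs cont=21.0841 → 21.9405 [stop]  node(5,2) S=126.3746 payoff=7.3154 vs cont=8.6281 → 8.6281 [wait]  node(5,3) S=142.9138 payoff=0.0000 vs cont=1.5480 → 1.5480 [wait]  node(5,4) S=161.6175 payoff=0.0000 vs cont=0.0000 → 0.0000 [wait]  node(5,5) S=182.7690 payoff=0.0000 vs cont=0.0000 → 0.0000 [wait]  ⇒ S*(5)=111.7495
t_4: node(4,0) S=105.0844 payoff=28.6056 vs cont=27.7491 → 28.6056 [stop]  node(4,1) S=118.8373 payoff=14.8527 vs cont=14.6967 → 14.8527 [stop]  node(4,2) S=134.3900 payoff=0.0000 vs cont=4.7951 → 4.7951 [wait]  node(4,3) S=151.9782 payoff=0.0000 vs cont=0.7121 → 0.7121 [wait]  node(4,4) S=171.8682 payoff=0.0000 vs cont=0.0000 → 0.0000 [wait]  ⇒ S*(4)=118.8373
t_3: node(3,0) S=111.7495 payoff=21.9405 vs cont=21.0841 → 21.9405 [stop]  node(3,1) S=126.3746 payoff=7.3154 vs cont=9.3910 → 9.3910 [wait]  node(3,2) S=142.9138 payoff=0.0000 vs cont=2.5858 → 2.5858 [wait]  node(3,3) S=161.6175 payoff=0.0000 vs cont=0.3276 → 0.3276 [wait]  ⇒ S*(3)=111.7495
t_2: node(2,0) S=118.8373 payoff=14.8527 vs cont=15.1038 → 15.1038 [wait]  node(2,1) S=134.3900 payoff=0.0000 vs cont=5.6997 → 5.6997 [wait]  node(2,2) S=151.9782 payoff=0.0000 vs cont=1.3643 → 1.3643 [wait]  ⇒ S*(2)=-
t_1: node(1,0) S=126.3746 payoff=7.3154 vs cont=9.9892 → 9.9892 [wait]  node(1,1) S=142.9138 payoff=0.0000 vs cont=3.3499 → 3.3499 [wait]  ⇒ S*(1)=-
t_0: node(0,0) S=134.3900 payoff=0.0000 vs cont=6.3827 → 6.3827 [wait]  ⇒ S*(0)=-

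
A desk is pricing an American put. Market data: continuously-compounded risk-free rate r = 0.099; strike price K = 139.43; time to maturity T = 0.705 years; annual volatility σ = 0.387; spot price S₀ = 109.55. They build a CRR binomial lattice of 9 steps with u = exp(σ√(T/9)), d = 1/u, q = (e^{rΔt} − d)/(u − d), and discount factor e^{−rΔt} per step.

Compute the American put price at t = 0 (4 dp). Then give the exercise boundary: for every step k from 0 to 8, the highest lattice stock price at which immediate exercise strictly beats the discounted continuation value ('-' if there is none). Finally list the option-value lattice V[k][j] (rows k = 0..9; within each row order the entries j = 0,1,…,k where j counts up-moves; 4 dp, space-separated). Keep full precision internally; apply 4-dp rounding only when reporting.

params: Δt=0.07833 u=1.11440 d=0.89735 q=0.50882 e^(-rΔt)=0.99227
t_9 payoffs: 98.1014 88.1047 75.6901 60.2725 41.1258 17.3478 0.0000 0.0000 0.0000 0.0000
t_8: node(8,0) S=46.0565 payoff=93.3735 vs cont=92.2964 → 93.3735 [stop]  node(8,1) S=57.1968 payoff=82.2332 vs cont=81.1561 → 82.2332 [stop]  node(8,2) S=71.0316 payoff=68.3984 vs cont=67.3213 → 68.3984 [stop]  node(8,3) S=88.2129 payoff=51.2171 vs cont=50.1400 → 51.2171 [stop]  node(8,4) S=109.5500 payoff=29.8800 vs cont=28.8029 → 29.8800 [stop]  node(8,5) S=136.0482 payoff=3.3818 vs cont=8.4551 → 8.4551 [wait]  node(8,6) S=168.9557 payoff=0.0000 vs cont=0.0000 → 0.0000 [wait]  node(8,7) S=209.8231 payoff=0.0000 vs cont=0.0000 → 0.0000 [wait]  node(8,8) S=260.5754 payoff=0.0000 vs cont=0.0000 → 0.0000 [wait]  ⇒ S*(8)=109.5500
t_7: node(7,0) S=51.3253 payoff=88.1047 vs cont=87.0276 → 88.1047 [stop]  node(7,1) S=63.7399 payoff=75.6901 vs cont=74.6130 → 75.6901 [stop]  node(7,2) S=79.1575 payoff=60.2725 vs cont=59.1954 → 60.2725 [stop]  node(7,3) S=98.3042 payoff=41.1258 vs cont=40.0487 → 41.1258 [stop]  node(7,4) S=122.0822 payoff=17.3478 vs cont=18.8321 → 18.8321 [wait]  node(7,5) S=151.6117 payoff=0.0000 vs cont=4.1209 → 4.1209 [wait]  node(7,6) S=188.2838 payoff=0.0000 vs cont=0.0000 → 0.0000 [wait]  node(7,7) S=233.8263 payoff=0.0000 vs cont=0.0000 → 0.0000 [wait]  ⇒ S*(7)=98.3042
t_6: node(6,0) S=57.1968 payoff=82.2332 vs cont=81.1561 → 82.2332 [stop]  node(6,1) S=71.0316 payoff=68.3984 vs cont=67.3213 → 68.3984 [stop]  node(6,2) S=88.2129 payoff=51.2171 vs cont=50.1400 → 51.2171 [stop]  node(6,3) S=109.5500 payoff=29.8800 vs cont=29.5523 → 29.8800 [stop]  node(6,4) S=136.0482 payoff=3.3818 vs cont=11.2592 → 11.2592 [wait]  node(6,5) S=168.9557 payoff=0.0000 vs cont=2.0085 → 2.0085 [wait]  node(6,6) S=209.8231 payoff=0.0000 vs cont=0.0000 → 0.0000 [wait]  ⇒ S*(6)=109.5500
t_5: node(5,0) S=63.7399 payoff=75.6901 vs cont=74.6130 → 75.6901 [stop]  node(5,1) S=79.1575 payoff=60.2725 vs cont=59.1954 → 60.2725 [stop]  node(5,2) S=98.3042 payoff=41.1258 vs cont=40.0487 → 41.1258 [stop]  node(5,3) S=122.0822 payoff=17.3478 vs cont=20.2478 → 20.2478 [wait]  node(5,4) S=151.6117 payoff=0.0000 vs cont=6.5017 → 6.5017 [wait]  node(5,5) S=188.2838 payoff=0.0000 vs cont=0.9789 → 0.9789 [wait]  ⇒ S*(5)=98.3042
t_4: node(4,0) S=71.0316 payoff=68.3984 vs cont=67.3213 → 68.3984 [stop]  node(4,1) S=88.2129 payoff=51.2171 vs cont=50.1400 → 51.2171 [stop]  node(4,2) S=109.5500 payoff=29.8800 vs cont=30.2671 → 30.2671 [wait]  node(4,3) S=136.0482 payoff=3.3818 vs cont=13.1512 → 13.1512 [wait]  node(4,4) S=168.9557 payoff=0.0000 vs cont=3.6631 → 3.6631 [wait]  ⇒ S*(4)=88.2129
t_3: node(3,0) S=79.1575 payoff=60.2725 vs cont=59.1954 → 60.2725 [stop]  node(3,1) S=98.3042 payoff=41.1258 vs cont=40.2441 → 41.1258 [stop]  node(3,2) S=122.0822 payoff=17.3478 vs cont=21.3917 → 21.3917 [wait]  node(3,3) S=151.6117 payoff=0.0000 vs cont=8.2592 → 8.2592 [wait]  ⇒ S*(3)=98.3042
t_2: node(2,0) S=88.2129 payoff=51.2171 vs cont=50.1400 → 51.2171 [stop]  node(2,1) S=109.5500 payoff=29.8800 vs cont=30.8446 → 30.8446 [wait]  node(2,2) S=136.0482 payoff=3.3818 vs cont=14.5960 → 14.5960 [wait]  ⇒ S*(2)=88.2129
t_1: node(1,0) S=98.3042 payoff=41.1258 vs cont=40.5357 → 41.1258 [stop]  node(1,1) S=122.0822 payoff=17.3478 vs cont=22.4027 → 22.4027 [wait]  ⇒ S*(1)=98.3042
t_0: node(0,0) S=109.5500 payoff=29.8800 vs cont=31.3551 → 31.3551 [wait]  ⇒ S*(0)=-

price = 31.3551
boundary = - 98.3042 88.2129 98.3042 88.2129 98.3042 109.5500 98.3042 109.5500
tree:
31.3551
41.1258 22.4027
51.2171 30.8446 14.5960
60.2725 41.1258 21.3917 8.2592
68.3984 51.2171 30.2671 13.1512 3.6631
75.6901 60.2725 41.1258 20.2478 6.5017 0.9789
82.2332 68.3984 51.2171 29.8800 11.2592 2.0085 0.0000
88.1047 75.6901 60.2725 41.1258 18.8321 4.1209 0.0000 0.0000
93.3735 82.2332 68.3984 51.2171 29.8800 8.4551 0.0000 0.0000 0.0000
98.1014 88.1047 75.6901 60.2725 41.1258 17.3478 0.0000 0.0000 0.0000 0.0000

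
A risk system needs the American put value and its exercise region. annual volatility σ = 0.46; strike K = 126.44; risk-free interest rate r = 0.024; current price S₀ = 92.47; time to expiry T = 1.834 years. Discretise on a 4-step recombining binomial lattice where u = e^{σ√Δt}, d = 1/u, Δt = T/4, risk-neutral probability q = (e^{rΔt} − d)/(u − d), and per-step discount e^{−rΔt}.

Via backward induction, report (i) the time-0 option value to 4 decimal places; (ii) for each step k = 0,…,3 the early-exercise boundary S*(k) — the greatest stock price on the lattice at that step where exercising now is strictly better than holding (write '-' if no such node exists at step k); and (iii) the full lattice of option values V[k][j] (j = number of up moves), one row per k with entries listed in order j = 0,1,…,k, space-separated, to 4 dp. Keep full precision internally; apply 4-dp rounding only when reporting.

Δt=0.45850  u=1.36544  d=0.73236  q=0.44023  discount=0.98906
step 4 (expiry): payoffs max(K−S,0) = 99.8384 76.8431 33.9700 0.0000 0.0000
step 3: (k=3,j=0): S=36.3230, (K−S)⁺=90.1170, hold=88.7333 ⇒ V=90.1170 exercise | (k=3,j=1): S=67.7217, (K−S)⁺=58.7183, hold=57.3346 ⇒ V=58.7183 exercise | (k=3,j=2): S=126.2624, (K−S)⁺=0.1776, hold=18.8072 ⇒ V=18.8072 continue | (k=3,j=3): S=235.4076, (K−S)⁺=0.0000, hold=0.0000 ⇒ V=0.0000 continue  boundary S*=67.7217
step 2: (k=2,j=0): S=49.5969, (K−S)⁺=76.8431, hold=75.4594 ⇒ V=76.8431 exercise | (k=2,j=1): S=92.4700, (K−S)⁺=33.9700, hold=40.6979 ⇒ V=40.6979 continue | (k=2,j=2): S=172.4040, (K−S)⁺=0.0000, hold=10.4125 ⇒ V=10.4125 continue  boundary S*=49.5969
step 1: (k=1,j=0): S=67.7217, (K−S)⁺=58.7183, hold=60.2640 ⇒ V=60.2640 continue | (k=1,j=1): S=126.2624, (K−S)⁺=0.1776, hold=27.0658 ⇒ V=27.0658 continue  boundary S*=-
step 0: (k=0,j=0): S=92.4700, (K−S)⁺=33.9700, hold=45.1496 ⇒ V=45.1496 continue  boundary S*=-

price = 45.1496
boundary = - - 49.5969 67.7217
tree:
45.1496
60.2640 27.0658
76.8431 40.6979 10.4125
90.1170 58.7183 18.8072 0.0000
99.8384 76.8431 33.9700 0.0000 0.0000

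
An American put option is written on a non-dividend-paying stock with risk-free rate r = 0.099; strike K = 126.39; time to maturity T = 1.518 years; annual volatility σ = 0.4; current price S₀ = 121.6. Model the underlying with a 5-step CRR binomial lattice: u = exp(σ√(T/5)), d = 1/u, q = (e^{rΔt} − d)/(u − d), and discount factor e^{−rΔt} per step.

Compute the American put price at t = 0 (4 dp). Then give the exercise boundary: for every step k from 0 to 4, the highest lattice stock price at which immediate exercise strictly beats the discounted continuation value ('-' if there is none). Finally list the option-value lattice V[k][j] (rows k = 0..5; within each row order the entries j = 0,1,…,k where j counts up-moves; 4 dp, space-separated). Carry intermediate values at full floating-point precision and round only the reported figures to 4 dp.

price = 19.5228
boundary = - - 78.2523 62.7738 78.2523
tree:
19.5228
31.2470 9.5872
48.1377 17.1184 3.0294
63.6162 29.4971 6.4207 0.0000
76.0330 48.1377 13.6085 0.0000 0.0000
85.9937 63.6162 28.8427 0.0000 0.0000 0.0000

params: Δt=0.30360 u=1.24657 d=0.80220 q=0.51379 e^(-rΔt)=0.97039
t_5 payoffs: 85.9937 63.6162 28.8427 0.0000 0.0000 0.0000
t_4: node(4,0) S=50.3570 payoff=76.0330 vs cont=72.2907 → 76.0330 [stop]  node(4,1) S=78.2523 payoff=48.1377 vs cont=44.3954 → 48.1377 [stop]  node(4,2) S=121.6000 payoff=4.7900 vs cont=13.6085 → 13.6085 [wait]  node(4,3) S=188.9602 payoff=0.0000 vs cont=0.0000 → 0.0000 [wait]  node(4,4) S=293.6344 payoff=0.0000 vs cont=0.0000 → 0.0000 [wait]  ⇒ S*(4)=78.2523
t_3: node(3,0) S=62.7738 payoff=63.6162 vs cont=59.8739 → 63.6162 [stop]  node(3,1) S=97.5473 payoff=28.8427 vs cont=29.4971 → 29.4971 [wait]  node(3,2) S=151.5835 payoff=0.0000 vs cont=6.4207 → 6.4207 [wait]  node(3,3) S=235.5530 payoff=0.0000 vs cont=0.0000 → 0.0000 [wait]  ⇒ S*(3)=62.7738
t_2: node(2,0) S=78.2523 payoff=48.1377 vs cont=44.7217 → 48.1377 [stop]  node(2,1) S=121.6000 payoff=4.7900 vs cont=17.1184 → 17.1184 [wait]  node(2,2) S=188.9602 payoff=0.0000 vs cont=3.0294 → 3.0294 [wait]  ⇒ S*(2)=78.2523
t_1: node(1,0) S=97.5473 payoff=28.8427 vs cont=31.2470 → 31.2470 [wait]  node(1,1) S=151.5835 payoff=0.0000 vs cont=9.5872 → 9.5872 [wait]  ⇒ S*(1)=-
t_0: node(0,0) S=121.6000 payoff=4.7900 vs cont=19.5228 → 19.5228 [wait]  ⇒ S*(0)=-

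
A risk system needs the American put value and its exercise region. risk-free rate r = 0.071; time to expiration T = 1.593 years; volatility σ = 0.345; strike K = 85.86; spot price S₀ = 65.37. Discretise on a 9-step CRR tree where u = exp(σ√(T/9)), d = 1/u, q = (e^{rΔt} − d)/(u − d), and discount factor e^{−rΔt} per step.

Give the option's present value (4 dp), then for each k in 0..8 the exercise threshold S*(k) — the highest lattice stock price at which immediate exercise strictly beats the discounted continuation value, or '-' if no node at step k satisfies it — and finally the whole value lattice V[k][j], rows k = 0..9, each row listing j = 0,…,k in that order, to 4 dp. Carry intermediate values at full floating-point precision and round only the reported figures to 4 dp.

price = 21.9979
boundary = - 56.5382 48.8997 56.5382 48.8997 56.5382 48.8997 56.5382 65.3700
tree:
21.9979
29.3218 15.4301
36.9603 21.5979 9.8219
43.5669 29.3218 14.6315 5.3935
49.2808 36.9603 21.1000 8.7112 2.3044
54.2228 43.5669 29.3218 13.6375 4.1417 0.5765
58.4972 49.2808 36.9603 20.5188 7.2913 1.1847 0.0000
62.1940 54.2228 43.5669 29.3218 12.4770 2.4343 0.0000 0.0000
65.3914 58.4972 49.2808 36.9603 20.4900 5.0022 0.0000 0.0000 0.0000
68.1568 62.1940 54.2228 43.5669 29.3218 10.2786 0.0000 0.0000 0.0000 0.0000

Δt=0.17700  u=1.15621  d=0.86490  q=0.50719  discount=0.98751
step 9 (expiry): payoffs max(K−S,0) = 68.1568 62.1940 54.2228 43.5669 29.3218 10.2786 0.0000 0.0000 0.0000 0.0000
step 8: (k=8,j=0): S=20.4686, (K−S)⁺=65.3914, hold=64.3191 ⇒ V=65.3914 exercise | (k=8,j=1): S=27.3628, (K−S)⁺=58.4972, hold=57.4249 ⇒ V=58.4972 exercise | (k=8,j=2): S=36.5792, (K−S)⁺=49.2808, hold=48.2086 ⇒ V=49.2808 exercise | (k=8,j=3): S=48.8997, (K−S)⁺=36.9603, hold=35.8881 ⇒ V=36.9603 exercise | (k=8,j=4): S=65.3700, (K−S)⁺=20.4900, hold=19.4177 ⇒ V=20.4900 exercise | (k=8,j=5): S=87.3878, (K−S)⁺=0.0000, hold=5.0022 ⇒ V=5.0022 continue | (k=8,j=6): S=116.8216, (K−S)⁺=0.0000, hold=0.0000 ⇒ V=0.0000 continue | (k=8,j=7): S=156.1693, (K−S)⁺=0.0000, hold=0.0000 ⇒ V=0.0000 continue | (k=8,j=8): S=208.7700, (K−S)⁺=0.0000, hold=0.0000 ⇒ V=0.0000 continue  boundary S*=65.3700
step 7: (k=7,j=0): S=23.6660, (K−S)⁺=62.1940, hold=61.1217 ⇒ V=62.1940 exercise | (k=7,j=1): S=31.6372, (K−S)⁺=54.2228, hold=53.1506 ⇒ V=54.2228 exercise | (k=7,j=2): S=42.2931, (K−S)⁺=43.5669, hold=42.4946 ⇒ V=43.5669 exercise | (k=7,j=3): S=56.5382, (K−S)⁺=29.3218, hold=28.2495 ⇒ V=29.3218 exercise | (k=7,j=4): S=75.5814, (K−S)⁺=10.2786, hold=12.4770 ⇒ V=12.4770 continue | (k=7,j=5): S=101.0385, (K−S)⁺=0.0000, hold=2.4343 ⇒ V=2.4343 continue | (k=7,j=6): S=135.0702, (K−S)⁺=0.0000, hold=0.0000 ⇒ V=0.0000 continue | (k=7,j=7): S=180.5643, (K−S)⁺=0.0000, hold=0.0000 ⇒ V=0.0000 continue  boundary S*=56.5382
step 6: (k=6,j=0): S=27.3628, (K−S)⁺=58.4972, hold=57.4249 ⇒ V=58.4972 exercise | (k=6,j=1): S=36.5792, (K−S)⁺=49.2808, hold=48.2086 ⇒ V=49.2808 exercise | (k=6,j=2): S=48.8997, (K−S)⁺=36.9603, hold=35.8881 ⇒ V=36.9603 exercise | (k=6,j=3): S=65.3700, (K−S)⁺=20.4900, hold=20.5188 ⇒ V=20.5188 continue | (k=6,j=4): S=87.3878, (K−S)⁺=0.0000, hold=7.2913 ⇒ V=7.2913 continue | (k=6,j=5): S=116.8216, (K−S)⁺=0.0000, hold=1.1847 ⇒ V=1.1847 continue | (k=6,j=6): S=156.1693, (K−S)⁺=0.0000, hold=0.0000 ⇒ V=0.0000 continue  boundary S*=48.8997
step 5: (k=5,j=0): S=31.6372, (K−S)⁺=54.2228, hold=53.1506 ⇒ V=54.2228 exercise | (k=5,j=1): S=42.2931, (K−S)⁺=43.5669, hold=42.4946 ⇒ V=43.5669 exercise | (k=5,j=2): S=56.5382, (K−S)⁺=29.3218, hold=28.2639 ⇒ V=29.3218 exercise | (k=5,j=3): S=75.5814, (K−S)⁺=10.2786, hold=13.6375 ⇒ V=13.6375 continue | (k=5,j=4): S=101.0385, (K−S)⁺=0.0000, hold=4.1417 ⇒ V=4.1417 continue | (k=5,j=5): S=135.0702, (K−S)⁺=0.0000, hold=0.5765 ⇒ V=0.5765 continue  boundary S*=56.5382
step 4: (k=4,j=0): S=36.5792, (K−S)⁺=49.2808, hold=48.2086 ⇒ V=49.2808 exercise | (k=4,j=1): S=48.8997, (K−S)⁺=36.9603, hold=35.8881 ⇒ V=36.9603 exercise | (k=4,j=2): S=65.3700, (K−S)⁺=20.4900, hold=21.1000 ⇒ V=21.1000 continue | (k=4,j=3): S=87.3878, (K−S)⁺=0.0000, hold=8.7112 ⇒ V=8.7112 continue | (k=4,j=4): S=116.8216, (K−S)⁺=0.0000, hold=2.3044 ⇒ V=2.3044 continue  boundary S*=48.8997
step 3: (k=3,j=0): S=42.2931, (K−S)⁺=43.5669, hold=42.4946 ⇒ V=43.5669 exercise | (k=3,j=1): S=56.5382, (K−S)⁺=29.3218, hold=28.5550 ⇒ V=29.3218 exercise | (k=3,j=2): S=75.5814, (K−S)⁺=10.2786, hold=14.6315 ⇒ V=14.6315 continue | (k=3,j=3): S=101.0385, (K−S)⁺=0.0000, hold=5.3935 ⇒ V=5.3935 continue  boundary S*=56.5382
step 2: (k=2,j=0): S=48.8997, (K−S)⁺=36.9603, hold=35.8881 ⇒ V=36.9603 exercise | (k=2,j=1): S=65.3700, (K−S)⁺=20.4900, hold=21.5979 ⇒ V=21.5979 continue | (k=2,j=2): S=87.3878, (K−S)⁺=0.0000, hold=9.8219 ⇒ V=9.8219 continue  boundary S*=48.8997
step 1: (k=1,j=0): S=56.5382, (K−S)⁺=29.3218, hold=28.8044 ⇒ V=29.3218 exercise | (k=1,j=1): S=75.5814, (K−S)⁺=10.2786, hold=15.4301 ⇒ V=15.4301 continue  boundary S*=56.5382
step 0: (k=0,j=0): S=65.3700, (K−S)⁺=20.4900, hold=21.9979 ⇒ V=21.9979 continue  boundary S*=-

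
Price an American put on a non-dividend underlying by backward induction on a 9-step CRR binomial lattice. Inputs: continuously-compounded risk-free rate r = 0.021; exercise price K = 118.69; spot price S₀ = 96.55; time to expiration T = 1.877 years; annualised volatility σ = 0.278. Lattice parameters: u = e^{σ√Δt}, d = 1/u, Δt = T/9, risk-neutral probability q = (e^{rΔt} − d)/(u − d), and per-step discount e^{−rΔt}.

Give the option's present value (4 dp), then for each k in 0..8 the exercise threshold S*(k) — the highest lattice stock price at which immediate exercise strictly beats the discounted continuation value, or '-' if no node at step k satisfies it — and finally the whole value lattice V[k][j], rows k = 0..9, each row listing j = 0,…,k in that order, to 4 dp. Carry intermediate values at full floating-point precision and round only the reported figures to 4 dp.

Δt=0.20856  u=1.13537  d=0.88077  q=0.48554  discount=0.99563
step 9 (expiry): payoffs max(K−S,0) = 87.8920 78.9895 67.5137 52.7206 33.6515 9.0702 0.0000 0.0000 0.0000 0.0000
step 8: (k=8,j=0): S=34.9671, (K−S)⁺=83.7229, hold=83.2042 ⇒ V=83.7229 exercise | (k=8,j=1): S=45.0747, (K−S)⁺=73.6153, hold=73.0966 ⇒ V=73.6153 exercise | (k=8,j=2): S=58.1040, (K−S)⁺=60.5860, hold=60.0673 ⇒ V=60.5860 exercise | (k=8,j=3): S=74.8995, (K−S)⁺=43.7905, hold=43.2718 ⇒ V=43.7905 exercise | (k=8,j=4): S=96.5500, (K−S)⁺=22.1400, hold=21.6213 ⇒ V=22.1400 exercise | (k=8,j=5): S=124.4588, (K−S)⁺=0.0000, hold=4.6458 ⇒ V=4.6458 continue | (k=8,j=6): S=160.4348, (K−S)⁺=0.0000, hold=0.0000 ⇒ V=0.0000 continue | (k=8,j=7): S=206.8102, (K−S)⁺=0.0000, hold=0.0000 ⇒ V=0.0000 continue | (k=8,j=8): S=266.5908, (K−S)⁺=0.0000, hold=0.0000 ⇒ V=0.0000 continue  boundary S*=96.5500
step 7: (k=7,j=0): S=39.7005, (K−S)⁺=78.9895, hold=78.4708 ⇒ V=78.9895 exercise | (k=7,j=1): S=51.1763, (K−S)⁺=67.5137, hold=66.9950 ⇒ V=67.5137 exercise | (k=7,j=2): S=65.9694, (K−S)⁺=52.7206, hold=52.2019 ⇒ V=52.7206 exercise | (k=7,j=3): S=85.0385, (K−S)⁺=33.6515, hold=33.1328 ⇒ V=33.6515 exercise | (k=7,j=4): S=109.6198, (K−S)⁺=9.0702, hold=13.5862 ⇒ V=13.5862 continue | (k=7,j=5): S=141.3065, (K−S)⁺=0.0000, hold=2.3796 ⇒ V=2.3796 continue | (k=7,j=6): S=182.1526, (K−S)⁺=0.0000, hold=0.0000 ⇒ V=0.0000 continue | (k=7,j=7): S=234.8056, (K−S)⁺=0.0000, hold=0.0000 ⇒ V=0.0000 continue  boundary S*=85.0385
step 6: (k=6,j=0): S=45.0747, (K−S)⁺=73.6153, hold=73.0966 ⇒ V=73.6153 exercise | (k=6,j=1): S=58.1040, (K−S)⁺=60.5860, hold=60.0673 ⇒ V=60.5860 exercise | (k=6,j=2): S=74.8995, (K−S)⁺=43.7905, hold=43.2718 ⇒ V=43.7905 exercise | (k=6,j=3): S=96.5500, (K−S)⁺=22.1400, hold=23.8044 ⇒ V=23.8044 continue | (k=6,j=4): S=124.4588, (K−S)⁺=0.0000, hold=8.1093 ⇒ V=8.1093 continue | (k=6,j=5): S=160.4348, (K−S)⁺=0.0000, hold=1.2189 ⇒ V=1.2189 continue | (k=6,j=6): S=206.8102, (K−S)⁺=0.0000, hold=0.0000 ⇒ V=0.0000 continue  boundary S*=74.8995
step 5: (k=5,j=0): S=51.1763, (K−S)⁺=67.5137, hold=66.9950 ⇒ V=67.5137 exercise | (k=5,j=1): S=65.9694, (K−S)⁺=52.7206, hold=52.2019 ⇒ V=52.7206 exercise | (k=5,j=2): S=85.0385, (K−S)⁺=33.6515, hold=33.9374 ⇒ V=33.9374 continue | (k=5,j=3): S=109.6198, (K−S)⁺=9.0702, hold=16.1131 ⇒ V=16.1131 continue | (k=5,j=4): S=141.3065, (K−S)⁺=0.0000, hold=4.7429 ⇒ V=4.7429 continue | (k=5,j=5): S=182.1526, (K−S)⁺=0.0000, hold=0.6243 ⇒ V=0.6243 continue  boundary S*=65.9694
step 4: (k=4,j=0): S=58.1040, (K−S)⁺=60.5860, hold=60.0673 ⇒ V=60.5860 exercise | (k=4,j=1): S=74.8995, (K−S)⁺=43.7905, hold=43.4100 ⇒ V=43.7905 exercise | (k=4,j=2): S=96.5500, (K−S)⁺=22.1400, hold=25.1724 ⇒ V=25.1724 continue | (k=4,j=3): S=124.4588, (K−S)⁺=0.0000, hold=10.5461 ⇒ V=10.5461 continue | (k=4,j=4): S=160.4348, (K−S)⁺=0.0000, hold=2.7312 ⇒ V=2.7312 continue  boundary S*=74.8995
step 3: (k=3,j=0): S=65.9694, (K−S)⁺=52.7206, hold=52.2019 ⇒ V=52.7206 exercise | (k=3,j=1): S=85.0385, (K−S)⁺=33.6515, hold=34.5987 ⇒ V=34.5987 continue | (k=3,j=2): S=109.6198, (K−S)⁺=9.0702, hold=17.9917 ⇒ V=17.9917 continue | (k=3,j=3): S=141.3065, (K−S)⁺=0.0000, hold=6.7221 ⇒ V=6.7221 continue  boundary S*=65.9694
step 2: (k=2,j=0): S=74.8995, (K−S)⁺=43.7905, hold=43.7297 ⇒ V=43.7905 exercise | (k=2,j=1): S=96.5500, (K−S)⁺=22.1400, hold=26.4193 ⇒ V=26.4193 continue | (k=2,j=2): S=124.4588, (K−S)⁺=0.0000, hold=12.4651 ⇒ V=12.4651 continue  boundary S*=74.8995
step 1: (k=1,j=0): S=85.0385, (K−S)⁺=33.6515, hold=35.2015 ⇒ V=35.2015 continue | (k=1,j=1): S=109.6198, (K−S)⁺=9.0702, hold=19.5581 ⇒ V=19.5581 continue  boundary S*=-
step 0: (k=0,j=0): S=96.5500, (K−S)⁺=22.1400, hold=27.4853 ⇒ V=27.4853 continue  boundary S*=-

price = 27.4853
boundary = - - 74.8995 65.9694 74.8995 65.9694 74.8995 85.0385 96.5500
tree:
27.4853
35.2015 19.5581
43.7905 26.4193 12.4651
52.7206 34.5987 17.9917 6.7221
60.5860 43.7905 25.1724 10.5461 2.7312
67.5137 52.7206 33.9374 16.1131 4.7429 0.6243
73.6153 60.5860 43.7905 23.8044 8.1093 1.2189 0.0000
78.9895 67.5137 52.7206 33.6515 13.5862 2.3796 0.0000 0.0000
83.7229 73.6153 60.5860 43.7905 22.1400 4.6458 0.0000 0.0000 0.0000
87.8920 78.9895 67.5137 52.7206 33.6515 9.0702 0.0000 0.0000 0.0000 0.0000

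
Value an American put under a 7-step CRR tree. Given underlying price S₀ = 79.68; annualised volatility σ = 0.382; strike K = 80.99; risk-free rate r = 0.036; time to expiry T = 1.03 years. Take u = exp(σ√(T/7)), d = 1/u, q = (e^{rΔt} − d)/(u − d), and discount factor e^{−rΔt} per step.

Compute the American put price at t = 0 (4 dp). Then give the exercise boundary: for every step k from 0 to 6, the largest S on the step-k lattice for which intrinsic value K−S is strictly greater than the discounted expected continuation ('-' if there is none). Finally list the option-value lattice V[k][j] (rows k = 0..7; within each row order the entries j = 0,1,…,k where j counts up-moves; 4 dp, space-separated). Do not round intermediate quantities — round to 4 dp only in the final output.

Δt=0.14714  u=1.15781  d=0.86370  q=0.48149  discount=0.99472
step 7 (expiry): payoffs max(K−S,0) = 52.4218 42.6935 29.6525 12.1705 0.0000 0.0000 0.0000 0.0000
step 6: (k=6,j=0): S=33.0766, (K−S)⁺=47.9134, hold=47.4855 ⇒ V=47.9134 exercise | (k=6,j=1): S=44.3401, (K−S)⁺=36.6499, hold=36.2220 ⇒ V=36.6499 exercise | (k=6,j=2): S=59.4392, (K−S)⁺=21.5508, hold=21.1229 ⇒ V=21.5508 exercise | (k=6,j=3): S=79.6800, (K−S)⁺=1.3100, hold=6.2772 ⇒ V=6.2772 continue | (k=6,j=4): S=106.8134, (K−S)⁺=0.0000, hold=0.0000 ⇒ V=0.0000 continue | (k=6,j=5): S=143.1864, (K−S)⁺=0.0000, hold=0.0000 ⇒ V=0.0000 continue | (k=6,j=6): S=191.9455, (K−S)⁺=0.0000, hold=0.0000 ⇒ V=0.0000 continue  boundary S*=59.4392
step 5: (k=5,j=0): S=38.2965, (K−S)⁺=42.6935, hold=42.2656 ⇒ V=42.6935 exercise | (k=5,j=1): S=51.3375, (K−S)⁺=29.6525, hold=29.2246 ⇒ V=29.6525 exercise | (k=5,j=2): S=68.8195, (K−S)⁺=12.1705, hold=14.1217 ⇒ V=14.1217 continue | (k=5,j=3): S=92.2545, (K−S)⁺=0.0000, hold=3.2376 ⇒ V=3.2376 continue | (k=5,j=4): S=123.6698, (K−S)⁺=0.0000, hold=0.0000 ⇒ V=0.0000 continue | (k=5,j=5): S=165.7830, (K−S)⁺=0.0000, hold=0.0000 ⇒ V=0.0000 continue  boundary S*=51.3375
step 4: (k=4,j=0): S=44.3401, (K−S)⁺=36.6499, hold=36.2220 ⇒ V=36.6499 exercise | (k=4,j=1): S=59.4392, (K−S)⁺=21.5508, hold=22.0574 ⇒ V=22.0574 continue | (k=4,j=2): S=79.6800, (K−S)⁺=1.3100, hold=8.8342 ⇒ V=8.8342 continue | (k=4,j=3): S=106.8134, (K−S)⁺=0.0000, hold=1.6699 ⇒ V=1.6699 continue | (k=4,j=4): S=143.1864, (K−S)⁺=0.0000, hold=0.0000 ⇒ V=0.0000 continue  boundary S*=44.3401
step 3: (k=3,j=0): S=51.3375, (K−S)⁺=29.6525, hold=29.4672 ⇒ V=29.6525 exercise | (k=3,j=1): S=68.8195, (K−S)⁺=12.1705, hold=15.6076 ⇒ V=15.6076 continue | (k=3,j=2): S=92.2545, (K−S)⁺=0.0000, hold=5.3562 ⇒ V=5.3562 continue | (k=3,j=3): S=123.6698, (K−S)⁺=0.0000, hold=0.8613 ⇒ V=0.8613 continue  boundary S*=51.3375
step 2: (k=2,j=0): S=59.4392, (K−S)⁺=21.5508, hold=22.7691 ⇒ V=22.7691 continue | (k=2,j=1): S=79.6800, (K−S)⁺=1.3100, hold=10.6153 ⇒ V=10.6153 continue | (k=2,j=2): S=106.8134, (K−S)⁺=0.0000, hold=3.1751 ⇒ V=3.1751 continue  boundary S*=-
step 1: (k=1,j=0): S=68.8195, (K−S)⁺=12.1705, hold=16.8278 ⇒ V=16.8278 continue | (k=1,j=1): S=92.2545, (K−S)⁺=0.0000, hold=6.9957 ⇒ V=6.9957 continue  boundary S*=-
step 0: (k=0,j=0): S=79.6800, (K−S)⁺=1.3100, hold=12.0298 ⇒ V=12.0298 continue  boundary S*=-

price = 12.0298
boundary = - - - 51.3375 44.3401 51.3375 59.4392
tree:
12.0298
16.8278 6.9957
22.7691 10.6153 3.1751
29.6525 15.6076 5.3562 0.8613
36.6499 22.0574 8.8342 1.6699 0.0000
42.6935 29.6525 14.1217 3.2376 0.0000 0.0000
47.9134 36.6499 21.5508 6.2772 0.0000 0.0000 0.0000
52.4218 42.6935 29.6525 12.1705 0.0000 0.0000 0.0000 0.0000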